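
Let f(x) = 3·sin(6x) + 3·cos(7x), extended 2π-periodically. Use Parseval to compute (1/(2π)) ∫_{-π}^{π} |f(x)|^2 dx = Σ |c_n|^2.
Σ |c_n|^2 = 9

Expand |f|^2 and use orthogonality of {sin(nx), cos(mx)} on [-π, π]:
  ∫_{-π}^{π} sin(nx)^2 dx = π, ∫ cos(mx)^2 dx = π, and cross terms integrate to 0.
So ∫_{-π}^{π} f(x)^2 dx = 3^2 · π + 3^2 · π = (9 + 9)π.
Divide by 2π: (9 + 9)/2 = 9.
By Parseval, this equals Σ |c_n|^2.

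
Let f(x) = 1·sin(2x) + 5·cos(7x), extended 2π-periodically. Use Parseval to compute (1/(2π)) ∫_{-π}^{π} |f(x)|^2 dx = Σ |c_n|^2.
Σ |c_n|^2 = 13

Expand |f|^2 and use orthogonality of {sin(nx), cos(mx)} on [-π, π]:
  ∫_{-π}^{π} sin(nx)^2 dx = π, ∫ cos(mx)^2 dx = π, and cross terms integrate to 0.
So ∫_{-π}^{π} f(x)^2 dx = 1^2 · π + 5^2 · π = (1 + 25)π.
Divide by 2π: (1 + 25)/2 = 13.
By Parseval, this equals Σ |c_n|^2.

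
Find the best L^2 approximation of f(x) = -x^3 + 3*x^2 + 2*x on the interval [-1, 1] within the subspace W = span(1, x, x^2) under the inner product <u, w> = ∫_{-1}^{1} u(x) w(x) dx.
g(x) = 3*x^2 + 7*x/5

The best approximation g ∈ W is the orthogonal projection of f onto W. Writing g = a_0 + a_1 x + a_2 x^2, the coefficients solve the normal equations G · a = b where
  G_{ij} = <φ_i, φ_j> and b_i = <f, φ_i>, with φ_0 = 1, φ_1 = x, φ_2 = x^2.
G =
  [2, 0, 2/3]
  [0, 2/3, 0]
  [2/3, 0, 2/5],
b = (2, 14/15, 6/5).
Solving gives a_0 = 0, a_1 = 7/5, a_2 = 3, so
  g(x) = 3*x^2 + 7*x/5.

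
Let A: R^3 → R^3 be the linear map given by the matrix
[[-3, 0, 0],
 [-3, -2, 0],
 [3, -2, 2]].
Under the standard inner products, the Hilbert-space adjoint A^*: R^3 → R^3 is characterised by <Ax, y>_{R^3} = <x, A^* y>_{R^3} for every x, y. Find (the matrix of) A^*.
A^* = A^T =
[[-3, -3, 3],
 [0, -2, -2],
 [0, 0, 2]]

For real matrices with standard dot products, the defining identity <Ax, y> = <x, A^* y> gives (Ax)^T y = x^T (A^*) y, i.e. x^T A^T y = x^T (A^*) y. Since this holds for all x, y, we must have A^* = A^T. Therefore
A^* =
[[-3, -3, 3],
 [0, -2, -2],
 [0, 0, 2]].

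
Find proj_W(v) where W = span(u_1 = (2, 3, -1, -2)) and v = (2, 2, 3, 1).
proj_W(v) = (5/9, 5/6, -5/18, -5/9)

Set up U = [u_1 | ... | u_1] ∈ R^(4×1). The projector onto W = col(U) is P = U (U^T U)^(-1) U^T.
Compute U^T U =
  [18],
and U^T v = (5).
Solve U^T U · c = U^T v for the coefficients: c = (5/18). The projection is proj_W(v) = U c.
Check: (v - proj_W(v)) · u_1 = 0  (should be 0).
Result: proj_W(v) = (5/9, 5/6, -5/18, -5/9).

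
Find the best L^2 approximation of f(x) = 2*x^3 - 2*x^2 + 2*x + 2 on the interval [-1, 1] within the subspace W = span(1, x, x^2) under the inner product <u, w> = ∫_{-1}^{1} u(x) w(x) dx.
g(x) = -2*x^2 + 16*x/5 + 2

The best approximation g ∈ W is the orthogonal projection of f onto W. Writing g = a_0 + a_1 x + a_2 x^2, the coefficients solve the normal equations G · a = b where
  G_{ij} = <φ_i, φ_j> and b_i = <f, φ_i>, with φ_0 = 1, φ_1 = x, φ_2 = x^2.
G =
  [2, 0, 2/3]
  [0, 2/3, 0]
  [2/3, 0, 2/5],
b = (8/3, 32/15, 8/15).
Solving gives a_0 = 2, a_1 = 16/5, a_2 = -2, so
  g(x) = -2*x^2 + 16*x/5 + 2.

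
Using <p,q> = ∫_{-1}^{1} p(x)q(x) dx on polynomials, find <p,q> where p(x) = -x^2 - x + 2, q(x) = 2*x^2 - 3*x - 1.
<p,q> = 8/15

Expand the product: p(x)·q(x) = -2*x^4 + x^3 + 8*x^2 - 5*x - 2.
∫_{-1}^{1} of each monomial x^k gives [2/(k+1) if k even, 0 if k odd]. Integrating term-by-term (or equivalently evaluating the antiderivative F(x) = -2*x^5/5 + x^4/4 + 8*x^3/3 - 5*x^2/2 - 2*x at the endpoints):
  F(1) − F(−1) = -119/60 − (-151/60) = 8/15.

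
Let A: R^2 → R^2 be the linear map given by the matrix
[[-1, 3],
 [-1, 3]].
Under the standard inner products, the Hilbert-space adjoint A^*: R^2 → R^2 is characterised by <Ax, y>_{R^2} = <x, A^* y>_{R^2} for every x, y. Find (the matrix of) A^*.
A^* = A^T =
[[-1, -1],
 [3, 3]]

For real matrices with standard dot products, the defining identity <Ax, y> = <x, A^* y> gives (Ax)^T y = x^T (A^*) y, i.e. x^T A^T y = x^T (A^*) y. Since this holds for all x, y, we must have A^* = A^T. Therefore
A^* =
[[-1, -1],
 [3, 3]].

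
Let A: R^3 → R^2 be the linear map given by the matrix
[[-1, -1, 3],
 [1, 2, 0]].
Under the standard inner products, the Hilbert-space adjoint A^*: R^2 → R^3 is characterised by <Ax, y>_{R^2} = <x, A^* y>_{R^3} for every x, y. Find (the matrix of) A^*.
A^* = A^T =
[[-1, 1],
 [-1, 2],
 [3, 0]]

For real matrices with standard dot products, the defining identity <Ax, y> = <x, A^* y> gives (Ax)^T y = x^T (A^*) y, i.e. x^T A^T y = x^T (A^*) y. Since this holds for all x, y, we must have A^* = A^T. Therefore
A^* =
[[-1, 1],
 [-1, 2],
 [3, 0]].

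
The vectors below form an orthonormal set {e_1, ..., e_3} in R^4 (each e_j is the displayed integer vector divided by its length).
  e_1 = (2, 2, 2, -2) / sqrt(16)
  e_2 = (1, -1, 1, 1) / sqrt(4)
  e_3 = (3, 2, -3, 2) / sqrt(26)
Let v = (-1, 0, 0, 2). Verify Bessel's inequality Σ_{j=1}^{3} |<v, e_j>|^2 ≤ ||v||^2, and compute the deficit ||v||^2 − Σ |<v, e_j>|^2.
Σ |<v, e_j>|^2 = 33/13; ||v||^2 = 5; deficit = 32/13

Write each e_j = u_j / sqrt(<u_j, u_j>) where u_j is the displayed integer vector. Then <v, e_j> = <v, u_j> / sqrt(<u_j, u_j>), so |<v, e_j>|^2 = <v, u_j>^2 / <u_j, u_j>.
Coefficients: <v, e_1> = -6/sqrt(16), <v, e_2> = 1/sqrt(4), <v, e_3> = 1/sqrt(26).
Square and sum: Σ |<v, e_j>|^2 = 33/13.
Compute ||v||^2 = v·v = 5.
Deficit = 5 − 33/13 = 32/13 ≥ 0, confirming Bessel's inequality. (The deficit equals ||v − Σ <v,e_j> e_j||^2, the squared distance from v to span{e_j}.)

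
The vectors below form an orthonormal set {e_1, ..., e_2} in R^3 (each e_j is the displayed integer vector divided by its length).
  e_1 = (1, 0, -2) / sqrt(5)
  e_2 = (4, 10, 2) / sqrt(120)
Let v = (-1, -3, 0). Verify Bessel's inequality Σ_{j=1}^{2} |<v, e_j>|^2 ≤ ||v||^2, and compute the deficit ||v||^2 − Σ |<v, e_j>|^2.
Σ |<v, e_j>|^2 = 59/6; ||v||^2 = 10; deficit = 1/6

Write each e_j = u_j / sqrt(<u_j, u_j>) where u_j is the displayed integer vector. Then <v, e_j> = <v, u_j> / sqrt(<u_j, u_j>), so |<v, e_j>|^2 = <v, u_j>^2 / <u_j, u_j>.
Coefficients: <v, e_1> = -1/sqrt(5), <v, e_2> = -34/sqrt(120).
Square and sum: Σ |<v, e_j>|^2 = 59/6.
Compute ||v||^2 = v·v = 10.
Deficit = 10 − 59/6 = 1/6 ≥ 0, confirming Bessel's inequality. (The deficit equals ||v − Σ <v,e_j> e_j||^2, the squared distance from v to span{e_j}.)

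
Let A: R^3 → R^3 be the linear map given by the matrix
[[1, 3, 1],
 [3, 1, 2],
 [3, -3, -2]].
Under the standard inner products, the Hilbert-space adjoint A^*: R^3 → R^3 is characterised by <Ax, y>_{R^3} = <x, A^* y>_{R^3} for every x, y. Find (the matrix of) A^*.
A^* = A^T =
[[1, 3, 3],
 [3, 1, -3],
 [1, 2, -2]]

For real matrices with standard dot products, the defining identity <Ax, y> = <x, A^* y> gives (Ax)^T y = x^T (A^*) y, i.e. x^T A^T y = x^T (A^*) y. Since this holds for all x, y, we must have A^* = A^T. Therefore
A^* =
[[1, 3, 3],
 [3, 1, -3],
 [1, 2, -2]].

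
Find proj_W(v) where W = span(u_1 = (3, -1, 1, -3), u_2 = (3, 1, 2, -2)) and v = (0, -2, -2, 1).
proj_W(v) = (-57/52, -93/52, -75/52, 1/52)

Set up U = [u_1 | ... | u_2] ∈ R^(4×2). The projector onto W = col(U) is P = U (U^T U)^(-1) U^T.
Compute U^T U =
  [20, 16]
  [16, 18],
and U^T v = (-3, -8).
Solve U^T U · c = U^T v for the coefficients: c = (37/52, -14/13). The projection is proj_W(v) = U c.
Check: (v - proj_W(v)) · u_1 = 0  (should be 0).
Check: (v - proj_W(v)) · u_2 = 0  (should be 0).
Result: proj_W(v) = (-57/52, -93/52, -75/52, 1/52).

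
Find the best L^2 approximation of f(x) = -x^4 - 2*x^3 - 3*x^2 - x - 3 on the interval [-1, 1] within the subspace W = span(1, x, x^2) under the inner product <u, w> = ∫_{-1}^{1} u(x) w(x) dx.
g(x) = -27*x^2/7 - 11*x/5 - 102/35

The best approximation g ∈ W is the orthogonal projection of f onto W. Writing g = a_0 + a_1 x + a_2 x^2, the coefficients solve the normal equations G · a = b where
  G_{ij} = <φ_i, φ_j> and b_i = <f, φ_i>, with φ_0 = 1, φ_1 = x, φ_2 = x^2.
G =
  [2, 0, 2/3]
  [0, 2/3, 0]
  [2/3, 0, 2/5],
b = (-42/5, -22/15, -122/35).
Solving gives a_0 = -102/35, a_1 = -11/5, a_2 = -27/7, so
  g(x) = -27*x^2/7 - 11*x/5 - 102/35.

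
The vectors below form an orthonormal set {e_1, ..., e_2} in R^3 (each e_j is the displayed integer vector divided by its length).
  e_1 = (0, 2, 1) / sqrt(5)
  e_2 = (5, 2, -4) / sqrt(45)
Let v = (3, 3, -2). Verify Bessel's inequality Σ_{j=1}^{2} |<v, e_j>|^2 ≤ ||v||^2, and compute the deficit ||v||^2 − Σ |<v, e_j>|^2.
Σ |<v, e_j>|^2 = 197/9; ||v||^2 = 22; deficit = 1/9

Write each e_j = u_j / sqrt(<u_j, u_j>) where u_j is the displayed integer vector. Then <v, e_j> = <v, u_j> / sqrt(<u_j, u_j>), so |<v, e_j>|^2 = <v, u_j>^2 / <u_j, u_j>.
Coefficients: <v, e_1> = 4/sqrt(5), <v, e_2> = 29/sqrt(45).
Square and sum: Σ |<v, e_j>|^2 = 197/9.
Compute ||v||^2 = v·v = 22.
Deficit = 22 − 197/9 = 1/9 ≥ 0, confirming Bessel's inequality. (The deficit equals ||v − Σ <v,e_j> e_j||^2, the squared distance from v to span{e_j}.)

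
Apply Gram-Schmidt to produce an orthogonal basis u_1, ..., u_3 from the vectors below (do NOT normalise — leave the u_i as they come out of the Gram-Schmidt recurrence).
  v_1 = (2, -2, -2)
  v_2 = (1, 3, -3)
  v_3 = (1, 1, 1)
Orthogonal basis:
  u_1 = (2, -2, -2)
  u_2 = (2/3, 10/3, -8/3)
  u_3 = (9/7, 3/7, 6/7)

Apply the Gram-Schmidt recurrence
  u_1 = v_1
  u_i = v_i − Σ_{j<i} ((v_i · u_j) / (u_j · u_j)) · u_j.

Step by step this gives:
  u_1 = (2, -2, -2)
  u_2 = (2/3, 10/3, -8/3)
  u_3 = (9/7, 3/7, 6/7)

Orthogonality check:
  u_2 · u_1 = 0 (should be 0)
  u_3 · u_1 = 0 (should be 0)
  u_3 · u_2 = 0 (should be 0)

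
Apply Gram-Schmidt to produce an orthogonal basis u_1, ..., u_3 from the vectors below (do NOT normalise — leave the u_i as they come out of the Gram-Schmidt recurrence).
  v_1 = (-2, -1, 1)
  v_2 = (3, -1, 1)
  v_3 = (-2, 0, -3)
Orthogonal basis:
  u_1 = (-2, -1, 1)
  u_2 = (5/3, -5/3, 5/3)
  u_3 = (0, -3/2, -3/2)

Apply the Gram-Schmidt recurrence
  u_1 = v_1
  u_i = v_i − Σ_{j<i} ((v_i · u_j) / (u_j · u_j)) · u_j.

Step by step this gives:
  u_1 = (-2, -1, 1)
  u_2 = (5/3, -5/3, 5/3)
  u_3 = (0, -3/2, -3/2)

Orthogonality check:
  u_2 · u_1 = 0 (should be 0)
  u_3 · u_1 = 0 (should be 0)
  u_3 · u_2 = 0 (should be 0)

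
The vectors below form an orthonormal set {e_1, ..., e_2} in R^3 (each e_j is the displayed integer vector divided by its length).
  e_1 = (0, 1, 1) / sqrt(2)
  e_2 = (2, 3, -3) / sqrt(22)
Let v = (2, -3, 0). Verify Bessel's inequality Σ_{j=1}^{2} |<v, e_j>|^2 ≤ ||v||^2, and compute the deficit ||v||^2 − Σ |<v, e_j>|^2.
Σ |<v, e_j>|^2 = 62/11; ||v||^2 = 13; deficit = 81/11

Write each e_j = u_j / sqrt(<u_j, u_j>) where u_j is the displayed integer vector. Then <v, e_j> = <v, u_j> / sqrt(<u_j, u_j>), so |<v, e_j>|^2 = <v, u_j>^2 / <u_j, u_j>.
Coefficients: <v, e_1> = -3/sqrt(2), <v, e_2> = -5/sqrt(22).
Square and sum: Σ |<v, e_j>|^2 = 62/11.
Compute ||v||^2 = v·v = 13.
Deficit = 13 − 62/11 = 81/11 ≥ 0, confirming Bessel's inequality. (The deficit equals ||v − Σ <v,e_j> e_j||^2, the squared distance from v to span{e_j}.)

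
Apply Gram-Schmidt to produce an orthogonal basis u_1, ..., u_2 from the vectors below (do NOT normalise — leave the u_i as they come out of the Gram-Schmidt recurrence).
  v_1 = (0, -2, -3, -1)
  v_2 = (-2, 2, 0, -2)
Orthogonal basis:
  u_1 = (0, -2, -3, -1)
  u_2 = (-2, 12/7, -3/7, -15/7)

Apply the Gram-Schmidt recurrence
  u_1 = v_1
  u_i = v_i − Σ_{j<i} ((v_i · u_j) / (u_j · u_j)) · u_j.

Step by step this gives:
  u_1 = (0, -2, -3, -1)
  u_2 = (-2, 12/7, -3/7, -15/7)

Orthogonality check:
  u_2 · u_1 = 0 (should be 0)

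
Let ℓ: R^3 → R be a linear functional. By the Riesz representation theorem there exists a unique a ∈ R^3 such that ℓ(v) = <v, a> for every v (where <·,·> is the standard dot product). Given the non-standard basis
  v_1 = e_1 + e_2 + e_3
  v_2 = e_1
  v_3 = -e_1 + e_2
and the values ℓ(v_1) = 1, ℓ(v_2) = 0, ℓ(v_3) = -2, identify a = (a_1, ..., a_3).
a = (0, -2, 3)

Write a = (a_1, ..., a_3) in the standard basis. For each basis vector v_i, ℓ(v_i) = <v_i, a> is a linear equation in the a_j's. Collect the n equations into a matrix system V a = ℓ, where row i of V is v_i (expressed in the standard basis). Since V is invertible (lower-triangular with 1s on the diagonal, up to permutation), solve by back-substitution:
  V =
[[1, 1, 1],
 [1, 0, 0],
 [-1, 1, 0]]
  V a = (1, 0, -2)
Solving gives a = (0, -2, 3).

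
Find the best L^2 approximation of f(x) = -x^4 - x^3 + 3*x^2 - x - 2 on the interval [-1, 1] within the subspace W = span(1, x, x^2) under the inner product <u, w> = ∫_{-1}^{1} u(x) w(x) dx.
g(x) = 15*x^2/7 - 8*x/5 - 67/35

The best approximation g ∈ W is the orthogonal projection of f onto W. Writing g = a_0 + a_1 x + a_2 x^2, the coefficients solve the normal equations G · a = b where
  G_{ij} = <φ_i, φ_j> and b_i = <f, φ_i>, with φ_0 = 1, φ_1 = x, φ_2 = x^2.
G =
  [2, 0, 2/3]
  [0, 2/3, 0]
  [2/3, 0, 2/5],
b = (-12/5, -16/15, -44/105).
Solving gives a_0 = -67/35, a_1 = -8/5, a_2 = 15/7, so
  g(x) = 15*x^2/7 - 8*x/5 - 67/35.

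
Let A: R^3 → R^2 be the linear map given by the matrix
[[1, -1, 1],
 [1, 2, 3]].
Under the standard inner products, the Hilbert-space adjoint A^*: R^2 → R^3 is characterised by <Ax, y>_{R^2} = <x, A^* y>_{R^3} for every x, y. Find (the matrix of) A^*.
A^* = A^T =
[[1, 1],
 [-1, 2],
 [1, 3]]

For real matrices with standard dot products, the defining identity <Ax, y> = <x, A^* y> gives (Ax)^T y = x^T (A^*) y, i.e. x^T A^T y = x^T (A^*) y. Since this holds for all x, y, we must have A^* = A^T. Therefore
A^* =
[[1, 1],
 [-1, 2],
 [1, 3]].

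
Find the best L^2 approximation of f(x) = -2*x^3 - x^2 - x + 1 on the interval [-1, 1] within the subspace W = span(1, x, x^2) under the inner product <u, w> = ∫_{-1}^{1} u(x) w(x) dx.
g(x) = -x^2 - 11*x/5 + 1

The best approximation g ∈ W is the orthogonal projection of f onto W. Writing g = a_0 + a_1 x + a_2 x^2, the coefficients solve the normal equations G · a = b where
  G_{ij} = <φ_i, φ_j> and b_i = <f, φ_i>, with φ_0 = 1, φ_1 = x, φ_2 = x^2.
G =
  [2, 0, 2/3]
  [0, 2/3, 0]
  [2/3, 0, 2/5],
b = (4/3, -22/15, 4/15).
Solving gives a_0 = 1, a_1 = -11/5, a_2 = -1, so
  g(x) = -x^2 - 11*x/5 + 1.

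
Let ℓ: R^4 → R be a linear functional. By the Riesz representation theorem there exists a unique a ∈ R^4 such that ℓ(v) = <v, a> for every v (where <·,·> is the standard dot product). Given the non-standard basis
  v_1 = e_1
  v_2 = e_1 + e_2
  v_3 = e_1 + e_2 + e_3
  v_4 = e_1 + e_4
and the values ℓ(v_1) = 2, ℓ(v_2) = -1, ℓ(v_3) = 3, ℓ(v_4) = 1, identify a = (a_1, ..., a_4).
a = (2, -3, 4, -1)

Write a = (a_1, ..., a_4) in the standard basis. For each basis vector v_i, ℓ(v_i) = <v_i, a> is a linear equation in the a_j's. Collect the n equations into a matrix system V a = ℓ, where row i of V is v_i (expressed in the standard basis). Since V is invertible (lower-triangular with 1s on the diagonal, up to permutation), solve by back-substitution:
  V =
[[1, 0, 0, 0],
 [1, 1, 0, 0],
 [1, 1, 1, 0],
 [1, 0, 0, 1]]
  V a = (2, -1, 3, 1)
Solving gives a = (2, -3, 4, -1).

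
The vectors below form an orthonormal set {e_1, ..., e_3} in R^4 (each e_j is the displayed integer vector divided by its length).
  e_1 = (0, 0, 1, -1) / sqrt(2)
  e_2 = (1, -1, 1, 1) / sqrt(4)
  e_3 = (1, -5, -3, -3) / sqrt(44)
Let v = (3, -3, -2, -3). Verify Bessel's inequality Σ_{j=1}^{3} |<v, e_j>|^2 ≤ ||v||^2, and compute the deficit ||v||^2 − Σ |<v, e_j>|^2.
Σ |<v, e_j>|^2 = 51/2; ||v||^2 = 31; deficit = 11/2

Write each e_j = u_j / sqrt(<u_j, u_j>) where u_j is the displayed integer vector. Then <v, e_j> = <v, u_j> / sqrt(<u_j, u_j>), so |<v, e_j>|^2 = <v, u_j>^2 / <u_j, u_j>.
Coefficients: <v, e_1> = 1/sqrt(2), <v, e_2> = 1/sqrt(4), <v, e_3> = 33/sqrt(44).
Square and sum: Σ |<v, e_j>|^2 = 51/2.
Compute ||v||^2 = v·v = 31.
Deficit = 31 − 51/2 = 11/2 ≥ 0, confirming Bessel's inequality. (The deficit equals ||v − Σ <v,e_j> e_j||^2, the squared distance from v to span{e_j}.)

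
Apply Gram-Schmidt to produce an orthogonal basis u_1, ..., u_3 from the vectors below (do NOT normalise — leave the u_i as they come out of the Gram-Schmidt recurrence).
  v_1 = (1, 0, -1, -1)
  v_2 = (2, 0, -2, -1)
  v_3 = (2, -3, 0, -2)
Orthogonal basis:
  u_1 = (1, 0, -1, -1)
  u_2 = (1/3, 0, -1/3, 2/3)
  u_3 = (1, -3, 1, 0)

Apply the Gram-Schmidt recurrence
  u_1 = v_1
  u_i = v_i − Σ_{j<i} ((v_i · u_j) / (u_j · u_j)) · u_j.

Step by step this gives:
  u_1 = (1, 0, -1, -1)
  u_2 = (1/3, 0, -1/3, 2/3)
  u_3 = (1, -3, 1, 0)

Orthogonality check:
  u_2 · u_1 = 0 (should be 0)
  u_3 · u_1 = 0 (should be 0)
  u_3 · u_2 = 0 (should be 0)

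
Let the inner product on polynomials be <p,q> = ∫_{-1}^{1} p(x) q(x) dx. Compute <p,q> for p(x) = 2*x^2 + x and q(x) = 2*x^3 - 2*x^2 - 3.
<p,q> = -24/5

Expand the product: p(x)·q(x) = 4*x^5 - 2*x^4 - 2*x^3 - 6*x^2 - 3*x.
∫_{-1}^{1} of each monomial x^k gives [2/(k+1) if k even, 0 if k odd]. Integrating term-by-term (or equivalently evaluating the antiderivative F(x) = 2*x^6/3 - 2*x^5/5 - x^4/2 - 2*x^3 - 3*x^2/2 at the endpoints):
  F(1) − F(−1) = -56/15 − (16/15) = -24/5.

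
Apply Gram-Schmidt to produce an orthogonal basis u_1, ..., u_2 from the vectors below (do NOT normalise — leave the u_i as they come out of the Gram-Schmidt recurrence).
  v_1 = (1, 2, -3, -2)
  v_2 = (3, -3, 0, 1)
Orthogonal basis:
  u_1 = (1, 2, -3, -2)
  u_2 = (59/18, -22/9, -5/6, 4/9)

Apply the Gram-Schmidt recurrence
  u_1 = v_1
  u_i = v_i − Σ_{j<i} ((v_i · u_j) / (u_j · u_j)) · u_j.

Step by step this gives:
  u_1 = (1, 2, -3, -2)
  u_2 = (59/18, -22/9, -5/6, 4/9)

Orthogonality check:
  u_2 · u_1 = 0 (should be 0)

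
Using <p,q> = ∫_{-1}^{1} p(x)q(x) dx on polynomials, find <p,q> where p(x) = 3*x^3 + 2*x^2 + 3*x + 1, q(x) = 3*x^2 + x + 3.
<p,q> = 88/5

Expand the product: p(x)·q(x) = 9*x^5 + 9*x^4 + 20*x^3 + 12*x^2 + 10*x + 3.
∫_{-1}^{1} of each monomial x^k gives [2/(k+1) if k even, 0 if k odd]. Integrating term-by-term (or equivalently evaluating the antiderivative F(x) = 3*x^6/2 + 9*x^5/5 + 5*x^4 + 4*x^3 + 5*x^2 + 3*x at the endpoints):
  F(1) − F(−1) = 203/10 − (27/10) = 88/5.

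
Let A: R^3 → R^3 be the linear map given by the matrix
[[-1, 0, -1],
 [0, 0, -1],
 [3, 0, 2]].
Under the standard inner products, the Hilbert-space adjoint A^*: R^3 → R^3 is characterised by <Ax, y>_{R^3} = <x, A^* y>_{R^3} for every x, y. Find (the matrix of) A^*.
A^* = A^T =
[[-1, 0, 3],
 [0, 0, 0],
 [-1, -1, 2]]

For real matrices with standard dot products, the defining identity <Ax, y> = <x, A^* y> gives (Ax)^T y = x^T (A^*) y, i.e. x^T A^T y = x^T (A^*) y. Since this holds for all x, y, we must have A^* = A^T. Therefore
A^* =
[[-1, 0, 3],
 [0, 0, 0],
 [-1, -1, 2]].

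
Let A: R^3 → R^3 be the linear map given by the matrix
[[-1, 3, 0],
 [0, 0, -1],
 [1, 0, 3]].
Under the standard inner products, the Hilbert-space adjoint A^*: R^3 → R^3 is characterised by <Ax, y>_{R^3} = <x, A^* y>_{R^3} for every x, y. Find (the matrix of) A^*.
A^* = A^T =
[[-1, 0, 1],
 [3, 0, 0],
 [0, -1, 3]]

For real matrices with standard dot products, the defining identity <Ax, y> = <x, A^* y> gives (Ax)^T y = x^T (A^*) y, i.e. x^T A^T y = x^T (A^*) y. Since this holds for all x, y, we must have A^* = A^T. Therefore
A^* =
[[-1, 0, 1],
 [3, 0, 0],
 [0, -1, 3]].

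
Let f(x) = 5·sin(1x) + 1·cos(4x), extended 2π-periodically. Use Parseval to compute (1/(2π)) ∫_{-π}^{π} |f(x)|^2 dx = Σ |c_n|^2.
Σ |c_n|^2 = 13

Expand |f|^2 and use orthogonality of {sin(nx), cos(mx)} on [-π, π]:
  ∫_{-π}^{π} sin(nx)^2 dx = π, ∫ cos(mx)^2 dx = π, and cross terms integrate to 0.
So ∫_{-π}^{π} f(x)^2 dx = 5^2 · π + 1^2 · π = (25 + 1)π.
Divide by 2π: (25 + 1)/2 = 13.
By Parseval, this equals Σ |c_n|^2.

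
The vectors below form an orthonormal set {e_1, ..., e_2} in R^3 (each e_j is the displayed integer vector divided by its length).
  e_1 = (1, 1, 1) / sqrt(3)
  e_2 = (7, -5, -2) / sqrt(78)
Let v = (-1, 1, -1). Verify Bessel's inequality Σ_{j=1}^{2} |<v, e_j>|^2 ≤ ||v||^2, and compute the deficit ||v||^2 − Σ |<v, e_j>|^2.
Σ |<v, e_j>|^2 = 21/13; ||v||^2 = 3; deficit = 18/13

Write each e_j = u_j / sqrt(<u_j, u_j>) where u_j is the displayed integer vector. Then <v, e_j> = <v, u_j> / sqrt(<u_j, u_j>), so |<v, e_j>|^2 = <v, u_j>^2 / <u_j, u_j>.
Coefficients: <v, e_1> = -1/sqrt(3), <v, e_2> = -10/sqrt(78).
Square and sum: Σ |<v, e_j>|^2 = 21/13.
Compute ||v||^2 = v·v = 3.
Deficit = 3 − 21/13 = 18/13 ≥ 0, confirming Bessel's inequality. (The deficit equals ||v − Σ <v,e_j> e_j||^2, the squared distance from v to span{e_j}.)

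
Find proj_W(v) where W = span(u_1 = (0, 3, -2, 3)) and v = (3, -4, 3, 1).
proj_W(v) = (0, -45/22, 15/11, -45/22)

Set up U = [u_1 | ... | u_1] ∈ R^(4×1). The projector onto W = col(U) is P = U (U^T U)^(-1) U^T.
Compute U^T U =
  [22],
and U^T v = (-15).
Solve U^T U · c = U^T v for the coefficients: c = (-15/22). The projection is proj_W(v) = U c.
Check: (v - proj_W(v)) · u_1 = 0  (should be 0).
Result: proj_W(v) = (0, -45/22, 15/11, -45/22).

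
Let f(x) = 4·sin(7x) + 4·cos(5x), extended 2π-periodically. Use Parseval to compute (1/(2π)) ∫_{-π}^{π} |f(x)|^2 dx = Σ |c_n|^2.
Σ |c_n|^2 = 16

Expand |f|^2 and use orthogonality of {sin(nx), cos(mx)} on [-π, π]:
  ∫_{-π}^{π} sin(nx)^2 dx = π, ∫ cos(mx)^2 dx = π, and cross terms integrate to 0.
So ∫_{-π}^{π} f(x)^2 dx = 4^2 · π + 4^2 · π = (16 + 16)π.
Divide by 2π: (16 + 16)/2 = 16.
By Parseval, this equals Σ |c_n|^2.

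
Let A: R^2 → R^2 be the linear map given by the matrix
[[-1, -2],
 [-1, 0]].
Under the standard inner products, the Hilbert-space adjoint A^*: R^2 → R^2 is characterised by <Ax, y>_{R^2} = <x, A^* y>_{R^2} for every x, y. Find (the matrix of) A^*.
A^* = A^T =
[[-1, -1],
 [-2, 0]]

For real matrices with standard dot products, the defining identity <Ax, y> = <x, A^* y> gives (Ax)^T y = x^T (A^*) y, i.e. x^T A^T y = x^T (A^*) y. Since this holds for all x, y, we must have A^* = A^T. Therefore
A^* =
[[-1, -1],
 [-2, 0]].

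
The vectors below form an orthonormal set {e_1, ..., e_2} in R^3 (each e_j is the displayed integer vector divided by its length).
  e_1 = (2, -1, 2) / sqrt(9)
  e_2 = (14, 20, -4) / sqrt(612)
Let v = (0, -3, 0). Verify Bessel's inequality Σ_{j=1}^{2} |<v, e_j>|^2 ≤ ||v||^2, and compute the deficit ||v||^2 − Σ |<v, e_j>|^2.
Σ |<v, e_j>|^2 = 117/17; ||v||^2 = 9; deficit = 36/17

Write each e_j = u_j / sqrt(<u_j, u_j>) where u_j is the displayed integer vector. Then <v, e_j> = <v, u_j> / sqrt(<u_j, u_j>), so |<v, e_j>|^2 = <v, u_j>^2 / <u_j, u_j>.
Coefficients: <v, e_1> = 3/sqrt(9), <v, e_2> = -60/sqrt(612).
Square and sum: Σ |<v, e_j>|^2 = 117/17.
Compute ||v||^2 = v·v = 9.
Deficit = 9 − 117/17 = 36/17 ≥ 0, confirming Bessel's inequality. (The deficit equals ||v − Σ <v,e_j> e_j||^2, the squared distance from v to span{e_j}.)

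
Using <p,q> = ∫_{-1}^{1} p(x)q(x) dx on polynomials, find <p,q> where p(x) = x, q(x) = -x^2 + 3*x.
<p,q> = 2

Expand the product: p(x)·q(x) = -x^3 + 3*x^2.
∫_{-1}^{1} of each monomial x^k gives [2/(k+1) if k even, 0 if k odd]. Integrating term-by-term (or equivalently evaluating the antiderivative F(x) = -x^4/4 + x^3 at the endpoints):
  F(1) − F(−1) = 3/4 − (-5/4) = 2.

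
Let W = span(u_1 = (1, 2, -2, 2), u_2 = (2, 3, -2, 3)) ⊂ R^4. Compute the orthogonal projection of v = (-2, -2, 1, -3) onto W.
proj_W(v) = (-2, -5/2, 1, -5/2)

Set up U = [u_1 | ... | u_2] ∈ R^(4×2). The projector onto W = col(U) is P = U (U^T U)^(-1) U^T.
Compute U^T U =
  [13, 18]
  [18, 26],
and U^T v = (-14, -21).
Solve U^T U · c = U^T v for the coefficients: c = (1, -3/2). The projection is proj_W(v) = U c.
Check: (v - proj_W(v)) · u_1 = 0  (should be 0).
Check: (v - proj_W(v)) · u_2 = 0  (should be 0).
Result: proj_W(v) = (-2, -5/2, 1, -5/2).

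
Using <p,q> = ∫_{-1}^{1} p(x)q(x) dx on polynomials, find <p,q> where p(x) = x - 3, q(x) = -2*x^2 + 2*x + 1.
<p,q> = -2/3

Expand the product: p(x)·q(x) = -2*x^3 + 8*x^2 - 5*x - 3.
∫_{-1}^{1} of each monomial x^k gives [2/(k+1) if k even, 0 if k odd]. Integrating term-by-term (or equivalently evaluating the antiderivative F(x) = -x^4/2 + 8*x^3/3 - 5*x^2/2 - 3*x at the endpoints):
  F(1) − F(−1) = -10/3 − (-8/3) = -2/3.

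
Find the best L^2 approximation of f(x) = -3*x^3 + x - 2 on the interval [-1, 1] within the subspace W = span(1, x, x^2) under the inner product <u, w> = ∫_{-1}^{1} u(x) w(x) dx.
g(x) = -4*x/5 - 2

The best approximation g ∈ W is the orthogonal projection of f onto W. Writing g = a_0 + a_1 x + a_2 x^2, the coefficients solve the normal equations G · a = b where
  G_{ij} = <φ_i, φ_j> and b_i = <f, φ_i>, with φ_0 = 1, φ_1 = x, φ_2 = x^2.
G =
  [2, 0, 2/3]
  [0, 2/3, 0]
  [2/3, 0, 2/5],
b = (-4, -8/15, -4/3).
Solving gives a_0 = -2, a_1 = -4/5, a_2 = 0, so
  g(x) = -4*x/5 - 2.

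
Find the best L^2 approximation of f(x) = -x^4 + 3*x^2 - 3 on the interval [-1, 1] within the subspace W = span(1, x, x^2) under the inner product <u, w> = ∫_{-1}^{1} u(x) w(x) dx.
g(x) = 15*x^2/7 - 102/35

The best approximation g ∈ W is the orthogonal projection of f onto W. Writing g = a_0 + a_1 x + a_2 x^2, the coefficients solve the normal equations G · a = b where
  G_{ij} = <φ_i, φ_j> and b_i = <f, φ_i>, with φ_0 = 1, φ_1 = x, φ_2 = x^2.
G =
  [2, 0, 2/3]
  [0, 2/3, 0]
  [2/3, 0, 2/5],
b = (-22/5, 0, -38/35).
Solving gives a_0 = -102/35, a_1 = 0, a_2 = 15/7, so
  g(x) = 15*x^2/7 - 102/35.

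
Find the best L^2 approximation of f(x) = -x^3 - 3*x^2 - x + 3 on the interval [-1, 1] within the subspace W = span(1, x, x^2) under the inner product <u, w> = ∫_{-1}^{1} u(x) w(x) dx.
g(x) = -3*x^2 - 8*x/5 + 3

The best approximation g ∈ W is the orthogonal projection of f onto W. Writing g = a_0 + a_1 x + a_2 x^2, the coefficients solve the normal equations G · a = b where
  G_{ij} = <φ_i, φ_j> and b_i = <f, φ_i>, with φ_0 = 1, φ_1 = x, φ_2 = x^2.
G =
  [2, 0, 2/3]
  [0, 2/3, 0]
  [2/3, 0, 2/5],
b = (4, -16/15, 4/5).
Solving gives a_0 = 3, a_1 = -8/5, a_2 = -3, so
  g(x) = -3*x^2 - 8*x/5 + 3.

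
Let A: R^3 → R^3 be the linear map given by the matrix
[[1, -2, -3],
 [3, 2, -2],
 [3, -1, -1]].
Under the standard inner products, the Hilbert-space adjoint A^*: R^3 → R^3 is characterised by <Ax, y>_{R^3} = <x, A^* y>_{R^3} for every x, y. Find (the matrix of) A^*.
A^* = A^T =
[[1, 3, 3],
 [-2, 2, -1],
 [-3, -2, -1]]

For real matrices with standard dot products, the defining identity <Ax, y> = <x, A^* y> gives (Ax)^T y = x^T (A^*) y, i.e. x^T A^T y = x^T (A^*) y. Since this holds for all x, y, we must have A^* = A^T. Therefore
A^* =
[[1, 3, 3],
 [-2, 2, -1],
 [-3, -2, -1]].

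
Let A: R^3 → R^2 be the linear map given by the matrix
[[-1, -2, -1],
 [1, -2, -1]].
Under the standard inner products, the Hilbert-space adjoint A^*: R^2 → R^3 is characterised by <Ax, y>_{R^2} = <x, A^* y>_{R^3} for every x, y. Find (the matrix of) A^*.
A^* = A^T =
[[-1, 1],
 [-2, -2],
 [-1, -1]]

For real matrices with standard dot products, the defining identity <Ax, y> = <x, A^* y> gives (Ax)^T y = x^T (A^*) y, i.e. x^T A^T y = x^T (A^*) y. Since this holds for all x, y, we must have A^* = A^T. Therefore
A^* =
[[-1, 1],
 [-2, -2],
 [-1, -1]].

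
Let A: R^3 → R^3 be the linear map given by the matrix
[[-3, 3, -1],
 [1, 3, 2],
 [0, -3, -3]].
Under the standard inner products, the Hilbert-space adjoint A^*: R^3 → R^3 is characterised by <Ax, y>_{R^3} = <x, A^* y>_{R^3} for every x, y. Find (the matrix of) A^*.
A^* = A^T =
[[-3, 1, 0],
 [3, 3, -3],
 [-1, 2, -3]]

For real matrices with standard dot products, the defining identity <Ax, y> = <x, A^* y> gives (Ax)^T y = x^T (A^*) y, i.e. x^T A^T y = x^T (A^*) y. Since this holds for all x, y, we must have A^* = A^T. Therefore
A^* =
[[-3, 1, 0],
 [3, 3, -3],
 [-1, 2, -3]].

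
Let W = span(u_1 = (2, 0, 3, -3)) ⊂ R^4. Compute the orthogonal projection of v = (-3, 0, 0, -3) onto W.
proj_W(v) = (3/11, 0, 9/22, -9/22)

Set up U = [u_1 | ... | u_1] ∈ R^(4×1). The projector onto W = col(U) is P = U (U^T U)^(-1) U^T.
Compute U^T U =
  [22],
and U^T v = (3).
Solve U^T U · c = U^T v for the coefficients: c = (3/22). The projection is proj_W(v) = U c.
Check: (v - proj_W(v)) · u_1 = 0  (should be 0).
Result: proj_W(v) = (3/11, 0, 9/22, -9/22).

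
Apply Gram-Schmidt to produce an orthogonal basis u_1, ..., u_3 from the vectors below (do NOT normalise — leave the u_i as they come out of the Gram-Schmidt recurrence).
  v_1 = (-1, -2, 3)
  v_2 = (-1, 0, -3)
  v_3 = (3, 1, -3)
Orthogonal basis:
  u_1 = (-1, -2, 3)
  u_2 = (-11/7, -8/7, -9/7)
  u_3 = (27/19, -27/19, -9/19)

Apply the Gram-Schmidt recurrence
  u_1 = v_1
  u_i = v_i − Σ_{j<i} ((v_i · u_j) / (u_j · u_j)) · u_j.

Step by step this gives:
  u_1 = (-1, -2, 3)
  u_2 = (-11/7, -8/7, -9/7)
  u_3 = (27/19, -27/19, -9/19)

Orthogonality check:
  u_2 · u_1 = 0 (should be 0)
  u_3 · u_1 = 0 (should be 0)
  u_3 · u_2 = 0 (should be 0)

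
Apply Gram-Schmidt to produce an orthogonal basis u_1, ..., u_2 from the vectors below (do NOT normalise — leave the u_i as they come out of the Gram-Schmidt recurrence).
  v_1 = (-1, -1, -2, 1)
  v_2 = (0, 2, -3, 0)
Orthogonal basis:
  u_1 = (-1, -1, -2, 1)
  u_2 = (4/7, 18/7, -13/7, -4/7)

Apply the Gram-Schmidt recurrence
  u_1 = v_1
  u_i = v_i − Σ_{j<i} ((v_i · u_j) / (u_j · u_j)) · u_j.

Step by step this gives:
  u_1 = (-1, -1, -2, 1)
  u_2 = (4/7, 18/7, -13/7, -4/7)

Orthogonality check:
  u_2 · u_1 = 0 (should be 0)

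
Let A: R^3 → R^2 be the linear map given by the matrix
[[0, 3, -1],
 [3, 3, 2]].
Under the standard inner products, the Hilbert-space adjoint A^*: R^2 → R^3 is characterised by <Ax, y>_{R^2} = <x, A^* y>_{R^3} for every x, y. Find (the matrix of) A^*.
A^* = A^T =
[[0, 3],
 [3, 3],
 [-1, 2]]

For real matrices with standard dot products, the defining identity <Ax, y> = <x, A^* y> gives (Ax)^T y = x^T (A^*) y, i.e. x^T A^T y = x^T (A^*) y. Since this holds for all x, y, we must have A^* = A^T. Therefore
A^* =
[[0, 3],
 [3, 3],
 [-1, 2]].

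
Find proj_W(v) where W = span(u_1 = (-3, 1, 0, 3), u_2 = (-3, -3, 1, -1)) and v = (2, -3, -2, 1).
proj_W(v) = (306/371, -174/371, 18/371, -54/53)

Set up U = [u_1 | ... | u_2] ∈ R^(4×2). The projector onto W = col(U) is P = U (U^T U)^(-1) U^T.
Compute U^T U =
  [19, 3]
  [3, 20],
and U^T v = (-6, 0).
Solve U^T U · c = U^T v for the coefficients: c = (-120/371, 18/371). The projection is proj_W(v) = U c.
Check: (v - proj_W(v)) · u_1 = 0  (should be 0).
Check: (v - proj_W(v)) · u_2 = 0  (should be 0).
Result: proj_W(v) = (306/371, -174/371, 18/371, -54/53).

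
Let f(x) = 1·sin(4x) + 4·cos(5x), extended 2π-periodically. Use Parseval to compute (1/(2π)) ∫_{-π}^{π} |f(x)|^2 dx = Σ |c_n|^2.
Σ |c_n|^2 = 17/2

Expand |f|^2 and use orthogonality of {sin(nx), cos(mx)} on [-π, π]:
  ∫_{-π}^{π} sin(nx)^2 dx = π, ∫ cos(mx)^2 dx = π, and cross terms integrate to 0.
So ∫_{-π}^{π} f(x)^2 dx = 1^2 · π + 4^2 · π = (1 + 16)π.
Divide by 2π: (1 + 16)/2 = 17/2.
By Parseval, this equals Σ |c_n|^2.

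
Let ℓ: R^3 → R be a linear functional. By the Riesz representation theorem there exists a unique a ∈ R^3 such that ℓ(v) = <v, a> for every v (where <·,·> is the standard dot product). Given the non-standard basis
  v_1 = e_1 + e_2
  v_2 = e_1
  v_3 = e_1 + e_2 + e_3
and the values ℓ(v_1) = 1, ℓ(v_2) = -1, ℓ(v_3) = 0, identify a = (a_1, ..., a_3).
a = (-1, 2, -1)

Write a = (a_1, ..., a_3) in the standard basis. For each basis vector v_i, ℓ(v_i) = <v_i, a> is a linear equation in the a_j's. Collect the n equations into a matrix system V a = ℓ, where row i of V is v_i (expressed in the standard basis). Since V is invertible (lower-triangular with 1s on the diagonal, up to permutation), solve by back-substitution:
  V =
[[1, 1, 0],
 [1, 0, 0],
 [1, 1, 1]]
  V a = (1, -1, 0)
Solving gives a = (-1, 2, -1).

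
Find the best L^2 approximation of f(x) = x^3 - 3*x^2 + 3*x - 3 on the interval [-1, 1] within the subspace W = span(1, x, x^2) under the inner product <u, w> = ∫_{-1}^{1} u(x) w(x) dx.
g(x) = -3*x^2 + 18*x/5 - 3

The best approximation g ∈ W is the orthogonal projection of f onto W. Writing g = a_0 + a_1 x + a_2 x^2, the coefficients solve the normal equations G · a = b where
  G_{ij} = <φ_i, φ_j> and b_i = <f, φ_i>, with φ_0 = 1, φ_1 = x, φ_2 = x^2.
G =
  [2, 0, 2/3]
  [0, 2/3, 0]
  [2/3, 0, 2/5],
b = (-8, 12/5, -16/5).
Solving gives a_0 = -3, a_1 = 18/5, a_2 = -3, so
  g(x) = -3*x^2 + 18*x/5 - 3.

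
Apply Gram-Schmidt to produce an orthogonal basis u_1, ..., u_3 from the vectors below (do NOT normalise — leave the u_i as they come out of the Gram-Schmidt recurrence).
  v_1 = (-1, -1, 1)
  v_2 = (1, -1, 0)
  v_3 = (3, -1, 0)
Orthogonal basis:
  u_1 = (-1, -1, 1)
  u_2 = (1, -1, 0)
  u_3 = (1/3, 1/3, 2/3)

Apply the Gram-Schmidt recurrence
  u_1 = v_1
  u_i = v_i − Σ_{j<i} ((v_i · u_j) / (u_j · u_j)) · u_j.

Step by step this gives:
  u_1 = (-1, -1, 1)
  u_2 = (1, -1, 0)
  u_3 = (1/3, 1/3, 2/3)

Orthogonality check:
  u_2 · u_1 = 0 (should be 0)
  u_3 · u_1 = 0 (should be 0)
  u_3 · u_2 = 0 (should be 0)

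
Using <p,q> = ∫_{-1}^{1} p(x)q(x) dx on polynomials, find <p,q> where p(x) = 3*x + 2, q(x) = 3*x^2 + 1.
<p,q> = 8

Expand the product: p(x)·q(x) = 9*x^3 + 6*x^2 + 3*x + 2.
∫_{-1}^{1} of each monomial x^k gives [2/(k+1) if k even, 0 if k odd]. Integrating term-by-term (or equivalently evaluating the antiderivative F(x) = 9*x^4/4 + 2*x^3 + 3*x^2/2 + 2*x at the endpoints):
  F(1) − F(−1) = 31/4 − (-1/4) = 8.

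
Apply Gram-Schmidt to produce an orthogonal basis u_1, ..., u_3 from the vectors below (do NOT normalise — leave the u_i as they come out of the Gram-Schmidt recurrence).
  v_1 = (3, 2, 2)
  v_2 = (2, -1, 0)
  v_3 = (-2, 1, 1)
Orthogonal basis:
  u_1 = (3, 2, 2)
  u_2 = (22/17, -25/17, -8/17)
  u_3 = (-14/69, -28/69, 49/69)

Apply the Gram-Schmidt recurrence
  u_1 = v_1
  u_i = v_i − Σ_{j<i} ((v_i · u_j) / (u_j · u_j)) · u_j.

Step by step this gives:
  u_1 = (3, 2, 2)
  u_2 = (22/17, -25/17, -8/17)
  u_3 = (-14/69, -28/69, 49/69)

Orthogonality check:
  u_2 · u_1 = 0 (should be 0)
  u_3 · u_1 = 0 (should be 0)
  u_3 · u_2 = 0 (should be 0)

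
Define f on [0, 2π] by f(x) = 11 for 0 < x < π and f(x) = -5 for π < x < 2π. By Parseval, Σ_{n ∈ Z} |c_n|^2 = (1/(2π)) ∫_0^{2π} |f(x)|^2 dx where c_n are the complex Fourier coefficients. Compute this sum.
Σ |c_n|^2 = 73

Parseval equates the L^2 energy of f (normalised by 1/(2π)) with the ℓ^2 sum of its Fourier coefficients: (1/(2π)) ∫_0^{2π} |f|^2 = Σ |c_n|^2.
Compute the left side: (1/(2π)) [∫_0^π 11^2 dx + ∫_π^{2π} (-5)^2 dx] = (1/(2π)) · (121π + 25π) = (121 + 25)/2 = 73.
So Σ_{n ∈ Z} |c_n|^2 = 73.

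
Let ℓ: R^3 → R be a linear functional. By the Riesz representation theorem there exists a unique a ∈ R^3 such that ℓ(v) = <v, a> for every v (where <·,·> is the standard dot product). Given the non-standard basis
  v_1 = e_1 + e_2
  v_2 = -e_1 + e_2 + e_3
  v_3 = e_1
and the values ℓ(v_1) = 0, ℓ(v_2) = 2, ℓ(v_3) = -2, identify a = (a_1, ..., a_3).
a = (-2, 2, -2)

Write a = (a_1, ..., a_3) in the standard basis. For each basis vector v_i, ℓ(v_i) = <v_i, a> is a linear equation in the a_j's. Collect the n equations into a matrix system V a = ℓ, where row i of V is v_i (expressed in the standard basis). Since V is invertible (lower-triangular with 1s on the diagonal, up to permutation), solve by back-substitution:
  V =
[[1, 1, 0],
 [-1, 1, 1],
 [1, 0, 0]]
  V a = (0, 2, -2)
Solving gives a = (-2, 2, -2).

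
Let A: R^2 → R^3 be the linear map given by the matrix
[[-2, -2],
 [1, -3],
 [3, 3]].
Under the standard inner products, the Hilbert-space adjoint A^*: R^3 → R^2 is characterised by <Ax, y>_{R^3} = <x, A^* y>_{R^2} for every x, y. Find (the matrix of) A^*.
A^* = A^T =
[[-2, 1, 3],
 [-2, -3, 3]]

For real matrices with standard dot products, the defining identity <Ax, y> = <x, A^* y> gives (Ax)^T y = x^T (A^*) y, i.e. x^T A^T y = x^T (A^*) y. Since this holds for all x, y, we must have A^* = A^T. Therefore
A^* =
[[-2, 1, 3],
 [-2, -3, 3]].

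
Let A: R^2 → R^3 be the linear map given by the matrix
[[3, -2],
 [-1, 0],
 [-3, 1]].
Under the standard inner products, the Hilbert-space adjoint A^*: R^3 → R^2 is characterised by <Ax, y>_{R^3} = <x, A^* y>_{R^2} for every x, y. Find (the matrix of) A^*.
A^* = A^T =
[[3, -1, -3],
 [-2, 0, 1]]

For real matrices with standard dot products, the defining identity <Ax, y> = <x, A^* y> gives (Ax)^T y = x^T (A^*) y, i.e. x^T A^T y = x^T (A^*) y. Since this holds for all x, y, we must have A^* = A^T. Therefore
A^* =
[[3, -1, -3],
 [-2, 0, 1]].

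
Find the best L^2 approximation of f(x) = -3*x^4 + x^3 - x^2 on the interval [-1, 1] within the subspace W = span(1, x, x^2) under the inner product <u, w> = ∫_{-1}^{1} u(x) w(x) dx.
g(x) = -25*x^2/7 + 3*x/5 + 9/35

The best approximation g ∈ W is the orthogonal projection of f onto W. Writing g = a_0 + a_1 x + a_2 x^2, the coefficients solve the normal equations G · a = b where
  G_{ij} = <φ_i, φ_j> and b_i = <f, φ_i>, with φ_0 = 1, φ_1 = x, φ_2 = x^2.
G =
  [2, 0, 2/3]
  [0, 2/3, 0]
  [2/3, 0, 2/5],
b = (-28/15, 2/5, -44/35).
Solving gives a_0 = 9/35, a_1 = 3/5, a_2 = -25/7, so
  g(x) = -25*x^2/7 + 3*x/5 + 9/35.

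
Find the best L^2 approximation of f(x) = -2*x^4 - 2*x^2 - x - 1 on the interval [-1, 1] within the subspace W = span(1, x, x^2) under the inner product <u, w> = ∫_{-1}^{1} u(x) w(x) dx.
g(x) = -26*x^2/7 - x - 29/35

The best approximation g ∈ W is the orthogonal projection of f onto W. Writing g = a_0 + a_1 x + a_2 x^2, the coefficients solve the normal equations G · a = b where
  G_{ij} = <φ_i, φ_j> and b_i = <f, φ_i>, with φ_0 = 1, φ_1 = x, φ_2 = x^2.
G =
  [2, 0, 2/3]
  [0, 2/3, 0]
  [2/3, 0, 2/5],
b = (-62/15, -2/3, -214/105).
Solving gives a_0 = -29/35, a_1 = -1, a_2 = -26/7, so
  g(x) = -26*x^2/7 - x - 29/35.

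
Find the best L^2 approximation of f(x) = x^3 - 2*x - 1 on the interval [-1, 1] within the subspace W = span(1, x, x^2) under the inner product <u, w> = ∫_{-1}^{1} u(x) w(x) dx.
g(x) = -7*x/5 - 1

The best approximation g ∈ W is the orthogonal projection of f onto W. Writing g = a_0 + a_1 x + a_2 x^2, the coefficients solve the normal equations G · a = b where
  G_{ij} = <φ_i, φ_j> and b_i = <f, φ_i>, with φ_0 = 1, φ_1 = x, φ_2 = x^2.
G =
  [2, 0, 2/3]
  [0, 2/3, 0]
  [2/3, 0, 2/5],
b = (-2, -14/15, -2/3).
Solving gives a_0 = -1, a_1 = -7/5, a_2 = 0, so
  g(x) = -7*x/5 - 1.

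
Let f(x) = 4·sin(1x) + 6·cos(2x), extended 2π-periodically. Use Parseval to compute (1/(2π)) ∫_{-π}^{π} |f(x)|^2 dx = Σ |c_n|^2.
Σ |c_n|^2 = 26

Expand |f|^2 and use orthogonality of {sin(nx), cos(mx)} on [-π, π]:
  ∫_{-π}^{π} sin(nx)^2 dx = π, ∫ cos(mx)^2 dx = π, and cross terms integrate to 0.
So ∫_{-π}^{π} f(x)^2 dx = 4^2 · π + 6^2 · π = (16 + 36)π.
Divide by 2π: (16 + 36)/2 = 26.
By Parseval, this equals Σ |c_n|^2.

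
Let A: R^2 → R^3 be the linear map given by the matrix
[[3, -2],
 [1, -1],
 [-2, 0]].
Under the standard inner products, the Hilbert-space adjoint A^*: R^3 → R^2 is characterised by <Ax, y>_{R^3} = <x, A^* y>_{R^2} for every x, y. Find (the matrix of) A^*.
A^* = A^T =
[[3, 1, -2],
 [-2, -1, 0]]

For real matrices with standard dot products, the defining identity <Ax, y> = <x, A^* y> gives (Ax)^T y = x^T (A^*) y, i.e. x^T A^T y = x^T (A^*) y. Since this holds for all x, y, we must have A^* = A^T. Therefore
A^* =
[[3, 1, -2],
 [-2, -1, 0]].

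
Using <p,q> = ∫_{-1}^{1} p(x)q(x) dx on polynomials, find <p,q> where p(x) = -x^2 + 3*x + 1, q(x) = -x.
<p,q> = -2

Expand the product: p(x)·q(x) = x^3 - 3*x^2 - x.
∫_{-1}^{1} of each monomial x^k gives [2/(k+1) if k even, 0 if k odd]. Integrating term-by-term (or equivalently evaluating the antiderivative F(x) = x^4/4 - x^3 - x^2/2 at the endpoints):
  F(1) − F(−1) = -5/4 − (3/4) = -2.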